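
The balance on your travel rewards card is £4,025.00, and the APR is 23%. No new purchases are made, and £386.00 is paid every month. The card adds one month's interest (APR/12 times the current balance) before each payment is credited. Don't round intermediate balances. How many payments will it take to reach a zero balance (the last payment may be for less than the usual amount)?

Monthly rate r = 23%/12 = 1.91667% = 0.0191667.
Recurrence: B ← B·(1+r) − £386.00.
Month 1: interest £77.15; balance after payment £3,716.15.
Month 2: interest £71.23; balance after payment £3,401.37.
Closed form: n = −ln(1 − rB₀/P)/ln(1+r) = −ln(0.80014)/ln(1.01917) ≈ 11.744, so the balance reaches zero during payment 12.

12 months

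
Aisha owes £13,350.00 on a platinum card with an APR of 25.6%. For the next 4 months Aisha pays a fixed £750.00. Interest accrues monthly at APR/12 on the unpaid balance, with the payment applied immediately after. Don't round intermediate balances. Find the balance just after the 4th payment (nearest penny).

£11,428.80

Monthly rate r = 25.6%/12 = 2.13333% = 0.0213333.
Each month: B ← B·(1+r) − £750.00.
Month 1: interest £284.80; balance after payment £12,884.80.
Month 2: interest £274.88; balance after payment £12,409.68.
Month 3: interest £264.74; balance after payment £11,924.42.
Month 4: interest £254.39; balance after payment £11,428.80.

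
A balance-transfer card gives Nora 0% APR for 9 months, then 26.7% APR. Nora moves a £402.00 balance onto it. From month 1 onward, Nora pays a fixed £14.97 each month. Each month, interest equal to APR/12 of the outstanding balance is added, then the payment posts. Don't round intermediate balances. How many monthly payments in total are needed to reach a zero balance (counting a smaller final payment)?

33 payments

Promo months 1–9 at r₀ = 0%/12 = 0; months 10+ at r₁ = 26.7%/12 = 0.02225.
After month 9 (no interest yet): B = £402.00 − 9·£14.97 = £267.27.
Then at r₁ with £14.97/mo: n₂ = −ln(1 − r₁·B/P)/ln(1+r₁) ≈ 23.00 → 24 more payments.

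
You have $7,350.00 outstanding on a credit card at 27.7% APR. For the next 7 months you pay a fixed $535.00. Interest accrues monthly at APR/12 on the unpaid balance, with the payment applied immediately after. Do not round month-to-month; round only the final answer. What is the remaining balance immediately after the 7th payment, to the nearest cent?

$4,608.57

Monthly rate r = 27.7%/12 = 2.30833% = 0.0230833.
Each month: B ← B·(1+r) − $535.00.
Month 1: interest $169.66; balance after payment $6,984.66.
Month 2: interest $161.23; balance after payment $6,610.89.
Month 3: interest $152.60; balance after payment $6,228.49.
Month 4: interest $143.77; balance after payment $5,837.27.
Month 5: interest $134.74; balance after payment $5,437.01.
Month 6: interest $125.50; balance after payment $5,027.52.
Month 7: interest $116.05; balance after payment $4,608.57.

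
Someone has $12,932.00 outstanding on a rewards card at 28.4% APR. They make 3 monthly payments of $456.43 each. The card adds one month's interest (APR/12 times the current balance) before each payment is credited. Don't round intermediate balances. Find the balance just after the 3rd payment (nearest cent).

Monthly rate r = 28.4%/12 = 2.36667% = 0.0236667.
Each month: B ← B·(1+r) − $456.43.
Month 1: interest $306.06; balance after payment $12,781.63.
Month 2: interest $302.50; balance after payment $12,627.70.
Month 3: interest $298.86; balance after payment $12,470.12.

$12,470.12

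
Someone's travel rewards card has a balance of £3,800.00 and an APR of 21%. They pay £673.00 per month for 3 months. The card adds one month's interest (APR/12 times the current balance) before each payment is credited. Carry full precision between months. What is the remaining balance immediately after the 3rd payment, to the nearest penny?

Monthly rate r = 21%/12 = 1.75% = 0.0175.
Each month: B ← B·(1+r) − £673.00.
Month 1: interest £66.50; balance after payment £3,193.50.
Month 2: interest £55.89; balance after payment £2,576.39.
Month 3: interest £45.09; balance after payment £1,948.47.

£1,948.47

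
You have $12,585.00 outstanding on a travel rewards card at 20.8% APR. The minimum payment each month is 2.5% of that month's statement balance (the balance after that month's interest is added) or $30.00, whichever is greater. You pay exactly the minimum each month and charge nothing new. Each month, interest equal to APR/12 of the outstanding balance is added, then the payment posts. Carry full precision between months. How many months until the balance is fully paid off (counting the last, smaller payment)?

358 months

Monthly rate r = 20.8%/12 = 1.73333% = 0.0173333.
While 2.5% of the post-interest balance exceeds $30.00, each month B ← (B·(1+r))·(1 − 0.025), i.e. B shrinks by the factor (1+r)·0.975 = 0.9919.
This holds for months 1–292. Entering month 293 the balance is $1,170.79; 2.5% of the post-interest balance is now below $30.00, so the flat $30.00 minimum applies from here.
From month 293 a fixed $30.00 at rate r clears $1,170.79 in 66 more payments. Total: 292 + 66 = 358 months.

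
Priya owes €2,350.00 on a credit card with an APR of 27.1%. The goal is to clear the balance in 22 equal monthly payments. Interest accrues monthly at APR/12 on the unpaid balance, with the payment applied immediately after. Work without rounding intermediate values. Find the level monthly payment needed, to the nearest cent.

Monthly rate r = 27.1%/12 = 2.25833% = 0.0225833.
Level-payment amortization: P = B₀·r / (1 − (1+r)^(−n)) = 2350.00·0.0225833 / (1 − 1.02258^(−22)).
Denominator 1 − (1+r)^(−22) = 0.388173366.
P = 53.0708 / 0.388173366 ≈ 136.72.

€136.72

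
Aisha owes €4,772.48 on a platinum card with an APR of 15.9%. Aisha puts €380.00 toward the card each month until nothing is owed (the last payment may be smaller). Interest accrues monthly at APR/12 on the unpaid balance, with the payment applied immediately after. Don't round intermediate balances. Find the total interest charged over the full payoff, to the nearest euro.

Monthly rate r = 15.9%/12 = 1.325% = 0.01325.
Payoff takes n = ⌈−ln(1 − rB₀/P)/ln(1+r)⌉ = ⌈13.828⌉ = 14 payments; the last is €314.84.
Total paid = 13·€380.00 + €314.84 = €5,254.84.
Total interest = total paid − principal = €5,254.84 − €4,772.48 = €482.36.

€482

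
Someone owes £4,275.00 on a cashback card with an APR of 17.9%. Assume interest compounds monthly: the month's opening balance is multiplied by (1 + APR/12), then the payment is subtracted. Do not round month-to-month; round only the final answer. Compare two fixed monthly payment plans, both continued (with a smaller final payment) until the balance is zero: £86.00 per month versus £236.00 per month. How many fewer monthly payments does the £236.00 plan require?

70 fewer payments

Monthly rate r = 17.9%/12 = 1.49167% = 0.0149167.
At £86.00/mo: n = ⌈−ln(1 − rB₀/P)/ln(1+r)⌉ = 92 payments (last £31.84); total interest = total paid − £4,275.00 = £3,582.84.
At £236.00/mo: 22 payments (last £65.01); total interest £746.01.
Payments saved = 92 − 22 = 70.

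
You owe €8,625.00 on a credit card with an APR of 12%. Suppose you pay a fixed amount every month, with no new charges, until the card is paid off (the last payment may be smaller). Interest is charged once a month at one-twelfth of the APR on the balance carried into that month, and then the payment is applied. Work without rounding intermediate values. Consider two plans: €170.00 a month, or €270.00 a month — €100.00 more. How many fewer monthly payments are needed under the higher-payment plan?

Monthly rate r = 12%/12 = 1% = 0.01.
At €170.00/mo: n = ⌈−ln(1 − rB₀/P)/ln(1+r)⌉ = 72 payments (last €25.54); total interest = total paid − €8,625.00 = €3,470.54.
At €270.00/mo: 39 payments (last €183.00); total interest €1,818.00.
Payments saved = 72 − 39 = 33.

33 fewer payments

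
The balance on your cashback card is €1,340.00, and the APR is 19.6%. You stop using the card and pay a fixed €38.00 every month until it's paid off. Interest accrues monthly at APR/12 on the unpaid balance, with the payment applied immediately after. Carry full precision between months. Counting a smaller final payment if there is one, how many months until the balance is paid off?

53 months

Monthly rate r = 19.6%/12 = 1.63333% = 0.0163333.
Recurrence: B ← B·(1+r) − €38.00.
Month 1: interest €21.89; balance after payment €1,323.89.
Month 2: interest €21.62; balance after payment €1,307.51.
Closed form: n = −ln(1 − rB₀/P)/ln(1+r) = −ln(0.42404)/ln(1.01633) ≈ 52.955, so the balance reaches zero during payment 53.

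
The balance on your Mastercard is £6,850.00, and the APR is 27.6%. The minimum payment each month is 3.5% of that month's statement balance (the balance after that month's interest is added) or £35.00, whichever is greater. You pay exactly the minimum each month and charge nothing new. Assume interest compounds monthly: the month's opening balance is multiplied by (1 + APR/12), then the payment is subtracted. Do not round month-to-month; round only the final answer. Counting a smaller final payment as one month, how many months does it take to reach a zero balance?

197 months

Monthly rate r = 27.6%/12 = 2.3% = 0.023.
While 3.5% of the post-interest balance exceeds £35.00, each month B ← (B·(1+r))·(1 − 0.035), i.e. B shrinks by the factor (1+r)·0.965 = 0.98719.
This holds for months 1–152. Entering month 153 the balance is £965.91; 3.5% of the post-interest balance is now below £35.00, so the flat £35.00 minimum applies from here.
From month 153 a fixed £35.00 at rate r clears £965.91 in 45 more payments. Total: 152 + 45 = 197 months.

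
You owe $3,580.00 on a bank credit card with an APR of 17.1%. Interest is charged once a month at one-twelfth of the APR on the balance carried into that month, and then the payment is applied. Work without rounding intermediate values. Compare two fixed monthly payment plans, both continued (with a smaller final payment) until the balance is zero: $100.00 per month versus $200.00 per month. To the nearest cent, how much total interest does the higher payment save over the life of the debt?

Monthly rate r = 17.1%/12 = 1.425% = 0.01425.
At $100.00/mo: n = ⌈−ln(1 − rB₀/P)/ln(1+r)⌉ = 51 payments (last $43.89); total interest = total paid − $3,580.00 = $1,463.89.
At $200.00/mo: 21 payments (last $162.53); total interest $582.53.
Interest saved = $1,463.89 − $582.53 = $881.36.

$881.36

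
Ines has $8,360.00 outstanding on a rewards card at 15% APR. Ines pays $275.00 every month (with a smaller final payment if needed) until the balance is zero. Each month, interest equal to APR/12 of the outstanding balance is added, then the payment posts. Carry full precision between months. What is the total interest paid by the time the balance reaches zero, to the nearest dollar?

Monthly rate r = 15%/12 = 1.25% = 0.0125.
Payoff takes n = ⌈−ln(1 − rB₀/P)/ln(1+r)⌉ = ⌈38.481⌉ = 39 payments; the last is $132.81.
Total paid = 38·$275.00 + $132.81 = $10,582.81.
Total interest = total paid − principal = $10,582.81 − $8,360.00 = $2,222.81.

$2,223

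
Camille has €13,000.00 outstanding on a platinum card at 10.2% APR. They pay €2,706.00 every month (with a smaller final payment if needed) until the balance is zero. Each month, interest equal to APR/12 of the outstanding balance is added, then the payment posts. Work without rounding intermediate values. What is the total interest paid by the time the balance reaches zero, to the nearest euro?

€330

Monthly rate r = 10.2%/12 = 0.85% = 0.0085.
Payoff takes n = ⌈−ln(1 − rB₀/P)/ln(1+r)⌉ = ⌈4.926⌉ = 5 payments; the last is €2,506.00.
Total paid = 4·€2,706.00 + €2,506.00 = €13,330.00.
Total interest = total paid − principal = €13,330.00 − €13,000.00 = €330.00.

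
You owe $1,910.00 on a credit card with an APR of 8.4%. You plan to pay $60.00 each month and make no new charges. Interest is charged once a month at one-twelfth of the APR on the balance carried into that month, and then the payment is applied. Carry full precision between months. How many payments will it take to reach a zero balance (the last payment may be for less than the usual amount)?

37 payments

Monthly rate r = 8.4%/12 = 0.7% = 0.007.
Recurrence: B ← B·(1+r) − $60.00.
Month 1: interest $13.37; balance after payment $1,863.37.
Month 2: interest $13.04; balance after payment $1,816.41.
Closed form: n = −ln(1 − rB₀/P)/ln(1+r) = −ln(0.77717)/ln(1.007) ≈ 36.140, so the balance reaches zero during payment 37.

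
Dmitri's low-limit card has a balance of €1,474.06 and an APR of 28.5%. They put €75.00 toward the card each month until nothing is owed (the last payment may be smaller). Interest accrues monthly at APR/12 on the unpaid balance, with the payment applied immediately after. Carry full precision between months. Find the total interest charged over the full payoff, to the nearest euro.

Monthly rate r = 28.5%/12 = 2.375% = 0.02375.
Payoff takes n = ⌈−ln(1 − rB₀/P)/ln(1+r)⌉ = ⌈26.790⌉ = 27 payments; the last is €59.42.
Total paid = 26·€75.00 + €59.42 = €2,009.42.
Total interest = total paid − principal = €2,009.42 − €1,474.06 = €535.36.

€535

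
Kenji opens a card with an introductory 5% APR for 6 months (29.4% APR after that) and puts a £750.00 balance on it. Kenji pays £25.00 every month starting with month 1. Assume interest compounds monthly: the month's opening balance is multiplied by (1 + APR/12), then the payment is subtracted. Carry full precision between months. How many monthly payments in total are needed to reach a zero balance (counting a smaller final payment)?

45 payments

Promo months 1–6 at r₀ = 5%/12 = 0.00416667; months 7+ at r₁ = 29.4%/12 = 0.0245.
After month 6: iterate B ← B·(1+r₀) − £25.00 for 6 months → £617.38.
Then at r₁ with £25.00/mo: n₂ = −ln(1 − r₁·B/P)/ln(1+r₁) ≈ 38.38 → 39 more payments.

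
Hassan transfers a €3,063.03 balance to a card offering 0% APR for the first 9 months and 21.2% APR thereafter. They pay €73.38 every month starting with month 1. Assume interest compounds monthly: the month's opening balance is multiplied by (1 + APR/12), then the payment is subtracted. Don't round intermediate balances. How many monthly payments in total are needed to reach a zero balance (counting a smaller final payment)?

Promo months 1–9 at r₀ = 0%/12 = 0; months 10+ at r₁ = 21.2%/12 = 0.0176667.
After month 9 (no interest yet): B = €3,063.03 − 9·€73.38 = €2,402.61.
Then at r₁ with €73.38/mo: n₂ = −ln(1 − r₁·B/P)/ln(1+r₁) ≈ 49.32 → 50 more payments.

59 months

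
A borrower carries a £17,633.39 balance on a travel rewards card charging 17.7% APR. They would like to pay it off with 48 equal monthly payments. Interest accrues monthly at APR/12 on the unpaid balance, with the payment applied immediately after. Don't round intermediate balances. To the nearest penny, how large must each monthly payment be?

Monthly rate r = 17.7%/12 = 1.475% = 0.01475.
Level-payment amortization: P = B₀·r / (1 − (1+r)^(−n)) = 17633.39·0.01475 / (1 − 1.01475^(−48)).
Denominator 1 − (1+r)^(−48) = 0.504817691.
P = 260.093 / 0.504817691 ≈ 515.22.

£515.22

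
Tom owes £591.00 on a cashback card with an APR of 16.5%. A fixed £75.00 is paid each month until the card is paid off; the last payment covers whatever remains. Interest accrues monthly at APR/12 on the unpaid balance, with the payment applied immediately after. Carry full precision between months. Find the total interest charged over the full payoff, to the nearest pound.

£39

Monthly rate r = 16.5%/12 = 1.375% = 0.01375.
Payoff takes n = ⌈−ln(1 − rB₀/P)/ln(1+r)⌉ = ⌈8.398⌉ = 9 payments; the last is £29.95.
Total paid = 8·£75.00 + £29.95 = £629.95.
Total interest = total paid − principal = £629.95 − £591.00 = £38.95.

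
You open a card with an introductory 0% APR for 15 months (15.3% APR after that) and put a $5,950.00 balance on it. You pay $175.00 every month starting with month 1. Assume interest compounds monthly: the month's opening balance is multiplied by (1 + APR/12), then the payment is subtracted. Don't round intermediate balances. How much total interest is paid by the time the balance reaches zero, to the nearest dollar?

$507

Promo months 1–15 at r₀ = 0%/12 = 0; months 16+ at r₁ = 15.3%/12 = 0.01275.
After month 15 (no interest yet): B = $5,950.00 − 15·$175.00 = $3,325.00.
Then at r₁ with $175.00/mo: n₂ = −ln(1 − r₁·B/P)/ln(1+r₁) ≈ 21.90 → 22 more payments.
Total paid = 36·$175.00 + $156.80 = $6,456.80; interest = $6,456.80 − $5,950.00 = $506.80.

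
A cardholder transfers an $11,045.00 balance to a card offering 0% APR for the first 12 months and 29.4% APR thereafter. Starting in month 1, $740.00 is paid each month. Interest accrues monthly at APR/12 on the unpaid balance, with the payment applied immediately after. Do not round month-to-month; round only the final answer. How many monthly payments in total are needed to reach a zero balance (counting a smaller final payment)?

Promo months 1–12 at r₀ = 0%/12 = 0; months 13+ at r₁ = 29.4%/12 = 0.0245.
After month 12 (no interest yet): B = $11,045.00 − 12·$740.00 = $2,165.00.
Then at r₁ with $740.00/mo: n₂ = −ln(1 − r₁·B/P)/ln(1+r₁) ≈ 3.07 → 4 more payments.

16 payments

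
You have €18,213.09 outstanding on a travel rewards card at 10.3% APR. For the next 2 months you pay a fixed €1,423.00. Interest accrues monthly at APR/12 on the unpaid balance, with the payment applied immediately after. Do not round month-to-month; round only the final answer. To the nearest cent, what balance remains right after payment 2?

€15,668.88

Monthly rate r = 10.3%/12 = 0.858333% = 0.00858333.
Each month: B ← B·(1+r) − €1,423.00.
Month 1: interest €156.33; balance after payment €16,946.42.
Month 2: interest €145.46; balance after payment €15,668.88.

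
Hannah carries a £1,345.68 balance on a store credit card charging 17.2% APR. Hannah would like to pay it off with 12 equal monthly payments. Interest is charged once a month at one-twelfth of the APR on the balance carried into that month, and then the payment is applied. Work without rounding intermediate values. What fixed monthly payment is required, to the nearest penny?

Monthly rate r = 17.2%/12 = 1.43333% = 0.0143333.
Level-payment amortization: P = B₀·r / (1 − (1+r)^(−n)) = 1345.68·0.0143333 / (1 − 1.01433^(−12)).
Denominator 1 − (1+r)^(−12) = 0.156992131.
P = 19.2881 / 0.156992131 ≈ 122.86.

£122.86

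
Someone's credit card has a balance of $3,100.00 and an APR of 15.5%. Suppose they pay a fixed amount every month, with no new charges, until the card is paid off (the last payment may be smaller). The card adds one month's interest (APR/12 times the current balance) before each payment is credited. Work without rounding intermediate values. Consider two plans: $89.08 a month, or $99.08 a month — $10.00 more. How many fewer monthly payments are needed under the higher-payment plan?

Monthly rate r = 15.5%/12 = 1.29167% = 0.0129167.
At $89.08/mo: n = ⌈−ln(1 − rB₀/P)/ln(1+r)⌉ = 47 payments (last $45.75); total interest = total paid − $3,100.00 = $1,043.43.
At $99.08/mo: 41 payments (last $33.98); total interest $897.18.
Payments saved = 47 − 41 = 6.

6 fewer payments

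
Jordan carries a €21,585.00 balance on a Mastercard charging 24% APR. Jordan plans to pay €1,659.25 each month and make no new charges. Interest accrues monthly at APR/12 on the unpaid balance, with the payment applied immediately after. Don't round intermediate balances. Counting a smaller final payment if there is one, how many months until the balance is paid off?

Monthly rate r = 24%/12 = 2% = 0.02.
Recurrence: B ← B·(1+r) − €1,659.25.
Month 1: interest €431.70; balance after payment €20,357.45.
Month 2: interest €407.15; balance after payment €19,105.35.
Closed form: n = −ln(1 − rB₀/P)/ln(1+r) = −ln(0.73982)/ln(1.02) ≈ 15.217, so the balance reaches zero during payment 16.

16 payments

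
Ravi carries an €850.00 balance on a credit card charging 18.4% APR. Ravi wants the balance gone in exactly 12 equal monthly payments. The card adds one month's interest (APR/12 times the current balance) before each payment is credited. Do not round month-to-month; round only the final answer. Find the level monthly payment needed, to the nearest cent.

Monthly rate r = 18.4%/12 = 1.53333% = 0.0153333.
Level-payment amortization: P = B₀·r / (1 − (1+r)^(−n)) = 850.00·0.0153333 / (1 − 1.01533^(−12)).
Denominator 1 − (1+r)^(−12) = 0.166901661.
P = 13.0333 / 0.166901661 ≈ 78.09.

€78.09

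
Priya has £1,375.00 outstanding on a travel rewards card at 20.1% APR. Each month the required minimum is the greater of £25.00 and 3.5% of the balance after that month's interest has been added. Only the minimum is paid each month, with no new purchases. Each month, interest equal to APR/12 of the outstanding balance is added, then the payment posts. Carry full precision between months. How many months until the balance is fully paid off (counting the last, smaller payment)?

74 months

Monthly rate r = 20.1%/12 = 1.675% = 0.01675.
While 3.5% of the post-interest balance exceeds £25.00, each month B ← (B·(1+r))·(1 − 0.035), i.e. B shrinks by the factor (1+r)·0.965 = 0.98116.
This holds for months 1–36. Entering month 37 the balance is £693.42; 3.5% of the post-interest balance is now below £25.00, so the flat £25.00 minimum applies from here.
From month 37 a fixed £25.00 at rate r clears £693.42 in 38 more payments. Total: 36 + 38 = 74 months.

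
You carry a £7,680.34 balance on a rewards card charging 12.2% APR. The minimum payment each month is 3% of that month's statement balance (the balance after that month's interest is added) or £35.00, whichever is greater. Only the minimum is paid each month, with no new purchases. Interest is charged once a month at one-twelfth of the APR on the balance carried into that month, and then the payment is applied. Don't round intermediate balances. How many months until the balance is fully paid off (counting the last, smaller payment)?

134 months

Monthly rate r = 12.2%/12 = 1.01667% = 0.0101667.
While 3% of the post-interest balance exceeds £35.00, each month B ← (B·(1+r))·(1 − 0.03), i.e. B shrinks by the factor (1+r)·0.97 = 0.97986.
This holds for months 1–94. Entering month 95 the balance is £1,134.67; 3% of the post-interest balance is now below £35.00, so the flat £35.00 minimum applies from here.
From month 95 a fixed £35.00 at rate r clears £1,134.67 in 40 more payments. Total: 94 + 40 = 134 months.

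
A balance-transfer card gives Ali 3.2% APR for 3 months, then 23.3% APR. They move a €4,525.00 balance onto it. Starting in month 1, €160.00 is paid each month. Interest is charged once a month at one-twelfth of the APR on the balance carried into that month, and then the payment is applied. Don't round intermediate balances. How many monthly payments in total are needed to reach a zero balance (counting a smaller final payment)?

Promo months 1–3 at r₀ = 3.2%/12 = 0.00266667; months 4+ at r₁ = 23.3%/12 = 0.0194167.
After month 3: iterate B ← B·(1+r₀) − €160.00 for 3 months → €4,080.02.
Then at r₁ with €160.00/mo: n₂ = −ln(1 − r₁·B/P)/ln(1+r₁) ≈ 35.54 → 36 more payments.

39 months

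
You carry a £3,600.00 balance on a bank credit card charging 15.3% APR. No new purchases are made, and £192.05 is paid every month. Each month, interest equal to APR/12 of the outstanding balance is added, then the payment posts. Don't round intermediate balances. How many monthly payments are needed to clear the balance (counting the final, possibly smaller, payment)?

Monthly rate r = 15.3%/12 = 1.275% = 0.01275.
Recurrence: B ← B·(1+r) − £192.05.
Month 1: interest £45.90; balance after payment £3,453.85.
Month 2: interest £44.04; balance after payment £3,305.84.
Closed form: n = −ln(1 − rB₀/P)/ln(1+r) = −ln(0.761)/ln(1.01275) ≈ 21.558, so the balance reaches zero during payment 22.

22 months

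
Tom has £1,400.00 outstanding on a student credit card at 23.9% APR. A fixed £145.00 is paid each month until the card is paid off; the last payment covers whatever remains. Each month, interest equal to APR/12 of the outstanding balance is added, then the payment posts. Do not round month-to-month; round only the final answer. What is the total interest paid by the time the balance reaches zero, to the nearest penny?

£170.45

Monthly rate r = 23.9%/12 = 1.99167% = 0.0199167.
Payoff takes n = ⌈−ln(1 − rB₀/P)/ln(1+r)⌉ = ⌈10.829⌉ = 11 payments; the last is £120.45.
Total paid = 10·£145.00 + £120.45 = £1,570.45.
Total interest = total paid − principal = £1,570.45 − £1,400.00 = £170.45.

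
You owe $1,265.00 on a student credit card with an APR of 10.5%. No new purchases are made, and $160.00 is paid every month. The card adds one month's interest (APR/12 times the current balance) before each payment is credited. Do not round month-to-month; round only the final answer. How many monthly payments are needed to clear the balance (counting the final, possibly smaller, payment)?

9 payments

Monthly rate r = 10.5%/12 = 0.875% = 0.00875.
Recurrence: B ← B·(1+r) − $160.00.
Month 1: interest $11.07; balance after payment $1,116.07.
Month 2: interest $9.77; balance after payment $965.83.
Closed form: n = −ln(1 − rB₀/P)/ln(1+r) = −ln(0.93082)/ln(1.00875) ≈ 8.229, so the balance reaches zero during payment 9.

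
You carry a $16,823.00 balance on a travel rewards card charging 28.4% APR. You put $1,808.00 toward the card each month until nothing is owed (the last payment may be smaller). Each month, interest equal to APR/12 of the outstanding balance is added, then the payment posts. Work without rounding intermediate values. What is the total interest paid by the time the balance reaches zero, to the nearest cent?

$2,407.75

Monthly rate r = 28.4%/12 = 2.36667% = 0.0236667.
Payoff takes n = ⌈−ln(1 − rB₀/P)/ln(1+r)⌉ = ⌈10.634⌉ = 11 payments; the last is $1,150.75.
Total paid = 10·$1,808.00 + $1,150.75 = $19,230.75.
Total interest = total paid − principal = $19,230.75 − $16,823.00 = $2,407.75.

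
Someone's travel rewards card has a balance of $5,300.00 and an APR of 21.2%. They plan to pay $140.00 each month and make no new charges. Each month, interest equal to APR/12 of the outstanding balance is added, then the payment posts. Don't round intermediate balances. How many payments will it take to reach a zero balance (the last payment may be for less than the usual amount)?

Monthly rate r = 21.2%/12 = 1.76667% = 0.0176667.
Recurrence: B ← B·(1+r) − $140.00.
Month 1: interest $93.63; balance after payment $5,253.63.
Month 2: interest $92.81; balance after payment $5,206.45.
Closed form: n = −ln(1 − rB₀/P)/ln(1+r) = −ln(0.33119)/ln(1.01767) ≈ 63.102, so the balance reaches zero during payment 64.

64 months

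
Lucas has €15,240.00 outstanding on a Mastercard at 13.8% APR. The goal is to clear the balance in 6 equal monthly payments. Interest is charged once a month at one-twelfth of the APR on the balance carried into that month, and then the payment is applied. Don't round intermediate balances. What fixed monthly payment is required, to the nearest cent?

Monthly rate r = 13.8%/12 = 1.15% = 0.0115.
Level-payment amortization: P = B₀·r / (1 − (1+r)^(−n)) = 15240.00·0.0115 / (1 − 1.0115^(−6)).
Denominator 1 − (1+r)^(−6) = 0.0663057649.
P = 175.26 / 0.0663057649 ≈ 2643.21.

€2,643.21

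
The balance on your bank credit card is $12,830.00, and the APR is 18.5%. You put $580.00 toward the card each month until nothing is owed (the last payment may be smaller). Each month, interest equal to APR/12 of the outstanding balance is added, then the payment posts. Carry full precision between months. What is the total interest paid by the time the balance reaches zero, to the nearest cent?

$2,982.47

Monthly rate r = 18.5%/12 = 1.54167% = 0.0154167.
Payoff takes n = ⌈−ln(1 − rB₀/P)/ln(1+r)⌉ = ⌈27.261⌉ = 28 payments; the last is $152.47.
Total paid = 27·$580.00 + $152.47 = $15,812.47.
Total interest = total paid − principal = $15,812.47 − $12,830.00 = $2,982.47.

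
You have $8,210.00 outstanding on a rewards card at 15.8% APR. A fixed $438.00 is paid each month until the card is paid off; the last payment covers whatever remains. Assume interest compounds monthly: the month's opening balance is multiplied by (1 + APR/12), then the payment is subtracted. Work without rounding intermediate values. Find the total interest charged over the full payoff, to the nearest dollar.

Monthly rate r = 15.8%/12 = 1.31667% = 0.0131667.
Payoff takes n = ⌈−ln(1 − rB₀/P)/ln(1+r)⌉ = ⌈21.667⌉ = 22 payments; the last is $292.91.
Total paid = 21·$438.00 + $292.91 = $9,490.91.
Total interest = total paid − principal = $9,490.91 − $8,210.00 = $1,280.91.

$1,281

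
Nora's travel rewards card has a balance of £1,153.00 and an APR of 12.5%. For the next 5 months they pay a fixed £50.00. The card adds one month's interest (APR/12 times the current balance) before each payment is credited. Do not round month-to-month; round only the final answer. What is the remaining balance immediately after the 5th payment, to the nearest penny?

Monthly rate r = 12.5%/12 = 1.04167% = 0.0104167.
Each month: B ← B·(1+r) − £50.00.
Month 1: interest £12.01; balance after payment £1,115.01.
Month 2: interest £11.61; balance after payment £1,076.63.
Month 3: interest £11.21; balance after payment £1,037.84.
Month 4: interest £10.81; balance after payment £998.65.
Month 5: interest £10.40; balance after payment £959.05.

£959.05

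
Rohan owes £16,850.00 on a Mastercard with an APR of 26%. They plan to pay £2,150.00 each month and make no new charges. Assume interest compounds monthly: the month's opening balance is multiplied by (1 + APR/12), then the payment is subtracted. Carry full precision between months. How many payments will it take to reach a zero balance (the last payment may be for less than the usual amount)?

9 months

Monthly rate r = 26%/12 = 2.16667% = 0.0216667.
Recurrence: B ← B·(1+r) − £2,150.00.
Month 1: interest £365.08; balance after payment £15,065.08.
Month 2: interest £326.41; balance after payment £13,241.49.
Closed form: n = −ln(1 − rB₀/P)/ln(1+r) = −ln(0.83019)/ln(1.02167) ≈ 8.682, so the balance reaches zero during payment 9.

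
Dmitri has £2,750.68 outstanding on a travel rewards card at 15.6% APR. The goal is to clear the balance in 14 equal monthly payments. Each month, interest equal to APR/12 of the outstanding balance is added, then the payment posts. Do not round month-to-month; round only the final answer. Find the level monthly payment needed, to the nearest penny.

£216.17

Monthly rate r = 15.6%/12 = 1.3% = 0.013.
Level-payment amortization: P = B₀·r / (1 − (1+r)^(−n)) = 2750.68·0.013 / (1 − 1.013^(−14)).
Denominator 1 − (1+r)^(−14) = 0.1654204.
P = 35.7588 / 0.1654204 ≈ 216.17.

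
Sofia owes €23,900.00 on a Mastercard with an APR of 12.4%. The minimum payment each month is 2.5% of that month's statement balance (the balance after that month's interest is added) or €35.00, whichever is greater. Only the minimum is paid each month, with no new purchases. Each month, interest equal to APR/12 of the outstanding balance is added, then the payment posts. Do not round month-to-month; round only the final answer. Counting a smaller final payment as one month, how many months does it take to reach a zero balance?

241 months

Monthly rate r = 12.4%/12 = 1.03333% = 0.0103333.
While 2.5% of the post-interest balance exceeds €35.00, each month B ← (B·(1+r))·(1 − 0.025), i.e. B shrinks by the factor (1+r)·0.975 = 0.98507.
This holds for months 1–190. Entering month 191 the balance is €1,372.66; 2.5% of the post-interest balance is now below €35.00, so the flat €35.00 minimum applies from here.
From month 191 a fixed €35.00 at rate r clears €1,372.66 in 51 more payments. Total: 190 + 51 = 241 months.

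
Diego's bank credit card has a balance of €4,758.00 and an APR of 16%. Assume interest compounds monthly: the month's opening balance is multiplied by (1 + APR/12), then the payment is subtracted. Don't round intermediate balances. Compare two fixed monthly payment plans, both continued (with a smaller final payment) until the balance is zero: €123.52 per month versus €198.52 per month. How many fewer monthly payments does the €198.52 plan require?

Monthly rate r = 16%/12 = 1.33333% = 0.0133333.
At €123.52/mo: n = ⌈−ln(1 − rB₀/P)/ln(1+r)⌉ = 55 payments (last €51.34); total interest = total paid − €4,758.00 = €1,963.42.
At €198.52/mo: 30 payments (last €13.74); total interest €1,012.82.
Payments saved = 55 − 30 = 25.

25 fewer payments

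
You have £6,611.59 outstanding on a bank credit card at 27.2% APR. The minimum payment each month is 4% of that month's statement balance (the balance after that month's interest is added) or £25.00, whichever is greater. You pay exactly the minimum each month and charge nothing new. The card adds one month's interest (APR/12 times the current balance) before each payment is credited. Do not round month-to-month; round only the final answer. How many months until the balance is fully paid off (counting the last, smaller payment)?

166 months

Monthly rate r = 27.2%/12 = 2.26667% = 0.0226667.
While 4% of the post-interest balance exceeds £25.00, each month B ← (B·(1+r))·(1 − 0.04), i.e. B shrinks by the factor (1+r)·0.96 = 0.98176.
This holds for months 1–130. Entering month 131 the balance is £603.95; 4% of the post-interest balance is now below £25.00, so the flat £25.00 minimum applies from here.
From month 131 a fixed £25.00 at rate r clears £603.95 in 36 more payments. Total: 130 + 36 = 166 months.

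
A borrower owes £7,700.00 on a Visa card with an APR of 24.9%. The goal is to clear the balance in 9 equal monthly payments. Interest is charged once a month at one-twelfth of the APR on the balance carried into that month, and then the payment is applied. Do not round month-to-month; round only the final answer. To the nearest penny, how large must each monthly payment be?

£946.75

Monthly rate r = 24.9%/12 = 2.075% = 0.02075.
Level-payment amortization: P = B₀·r / (1 − (1+r)^(−n)) = 7700.00·0.02075 / (1 − 1.02075^(−9)).
Denominator 1 − (1+r)^(−9) = 0.168761782.
P = 159.775 / 0.168761782 ≈ 946.75.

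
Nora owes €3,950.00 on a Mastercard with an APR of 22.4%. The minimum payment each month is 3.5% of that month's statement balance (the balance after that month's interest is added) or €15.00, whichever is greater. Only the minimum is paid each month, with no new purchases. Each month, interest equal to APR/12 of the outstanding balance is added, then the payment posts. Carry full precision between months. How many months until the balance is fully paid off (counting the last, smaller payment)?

171 months

Monthly rate r = 22.4%/12 = 1.86667% = 0.0186667.
While 3.5% of the post-interest balance exceeds €15.00, each month B ← (B·(1+r))·(1 − 0.035), i.e. B shrinks by the factor (1+r)·0.965 = 0.98301.
This holds for months 1–131. Entering month 132 the balance is €418.68; 3.5% of the post-interest balance is now below €15.00, so the flat €15.00 minimum applies from here.
From month 132 a fixed €15.00 at rate r clears €418.68 in 40 more payments. Total: 131 + 40 = 171 months.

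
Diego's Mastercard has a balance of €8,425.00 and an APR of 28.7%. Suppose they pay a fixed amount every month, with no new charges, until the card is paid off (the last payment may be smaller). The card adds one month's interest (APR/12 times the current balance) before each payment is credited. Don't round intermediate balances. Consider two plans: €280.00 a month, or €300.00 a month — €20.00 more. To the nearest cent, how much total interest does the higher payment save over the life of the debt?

€929.04

Monthly rate r = 28.7%/12 = 2.39167% = 0.0239167.
At €280.00/mo: n = ⌈−ln(1 − rB₀/P)/ln(1+r)⌉ = 54 payments (last €225.63); total interest = total paid − €8,425.00 = €6,640.63.
At €300.00/mo: 48 payments (last €36.59); total interest €5,711.59.
Interest saved = €6,640.63 − €5,711.59 = €929.04.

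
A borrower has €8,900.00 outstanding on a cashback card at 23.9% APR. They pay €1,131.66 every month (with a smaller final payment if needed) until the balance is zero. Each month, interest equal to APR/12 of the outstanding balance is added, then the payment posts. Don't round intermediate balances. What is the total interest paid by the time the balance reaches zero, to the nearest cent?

€878.25

Monthly rate r = 23.9%/12 = 1.99167% = 0.0199167.
Payoff takes n = ⌈−ln(1 − rB₀/P)/ln(1+r)⌉ = ⌈8.638⌉ = 9 payments; the last is €724.97.
Total paid = 8·€1,131.66 + €724.97 = €9,778.25.
Total interest = total paid − principal = €9,778.25 − €8,900.00 = €878.25.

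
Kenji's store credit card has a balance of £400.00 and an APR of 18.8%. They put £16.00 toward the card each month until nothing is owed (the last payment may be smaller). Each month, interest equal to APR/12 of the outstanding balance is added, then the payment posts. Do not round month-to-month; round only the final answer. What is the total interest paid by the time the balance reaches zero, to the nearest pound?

£112

Monthly rate r = 18.8%/12 = 1.56667% = 0.0156667.
Payoff takes n = ⌈−ln(1 − rB₀/P)/ln(1+r)⌉ = ⌈31.973⌉ = 32 payments; the last is £15.58.
Total paid = 31·£16.00 + £15.58 = £511.58.
Total interest = total paid − principal = £511.58 − £400.00 = £111.58.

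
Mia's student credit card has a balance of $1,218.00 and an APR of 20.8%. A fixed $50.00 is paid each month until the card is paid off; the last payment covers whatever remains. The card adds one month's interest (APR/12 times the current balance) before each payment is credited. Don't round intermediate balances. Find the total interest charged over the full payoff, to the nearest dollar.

Monthly rate r = 20.8%/12 = 1.73333% = 0.0173333.
Payoff takes n = ⌈−ln(1 − rB₀/P)/ln(1+r)⌉ = ⌈31.923⌉ = 32 payments; the last is $46.20.
Total paid = 31·$50.00 + $46.20 = $1,596.20.
Total interest = total paid − principal = $1,596.20 − $1,218.00 = $378.20.

$378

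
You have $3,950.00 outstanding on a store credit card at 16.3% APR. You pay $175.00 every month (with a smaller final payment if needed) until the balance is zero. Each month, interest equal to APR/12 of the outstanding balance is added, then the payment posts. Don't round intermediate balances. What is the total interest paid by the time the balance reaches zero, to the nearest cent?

$799.26

Monthly rate r = 16.3%/12 = 1.35833% = 0.0135833.
Payoff takes n = ⌈−ln(1 − rB₀/P)/ln(1+r)⌉ = ⌈27.138⌉ = 28 payments; the last is $24.26.
Total paid = 27·$175.00 + $24.26 = $4,749.26.
Total interest = total paid − principal = $4,749.26 − $3,950.00 = $799.26.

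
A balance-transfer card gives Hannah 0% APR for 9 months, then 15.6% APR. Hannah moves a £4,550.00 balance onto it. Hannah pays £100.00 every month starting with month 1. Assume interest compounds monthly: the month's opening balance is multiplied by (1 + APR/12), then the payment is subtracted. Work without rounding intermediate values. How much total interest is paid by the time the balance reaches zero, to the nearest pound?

Promo months 1–9 at r₀ = 0%/12 = 0; months 10+ at r₁ = 15.6%/12 = 0.013.
After month 9 (no interest yet): B = £4,550.00 − 9·£100.00 = £3,650.00.
Then at r₁ with £100.00/mo: n₂ = −ln(1 − r₁·B/P)/ln(1+r₁) ≈ 49.81 → 50 more payments.
Total paid = 58·£100.00 + £81.47 = £5,881.47; interest = £5,881.47 − £4,550.00 = £1,331.47.

£1,331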